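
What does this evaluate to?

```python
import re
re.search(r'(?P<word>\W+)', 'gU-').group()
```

The pattern matches one or more of a non-word character (captured as 'word').
`search` walks the string left to right and returns the first match it finds.
The match spans [2:3] → '-'.
Captured: group 1 = '-'.

'-'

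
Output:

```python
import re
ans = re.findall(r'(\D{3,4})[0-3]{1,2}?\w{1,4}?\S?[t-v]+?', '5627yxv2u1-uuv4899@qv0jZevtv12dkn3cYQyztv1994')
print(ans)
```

The pattern matches 3 to 4 of a non-digit (captured); then 1 to 2 of a character in [0-3] (lazy), then 1 to 4 of a word character (lazy); then optionally a non-whitespace character, then one or more of a character in [t-v] (lazy).
One capturing group, so `findall` returns just the captured substring from each match — 3 in all.

['yxv', '@qv', 'dkn']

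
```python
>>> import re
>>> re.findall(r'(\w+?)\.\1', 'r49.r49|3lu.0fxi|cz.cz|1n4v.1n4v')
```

['r49', 'cz', '1n4v']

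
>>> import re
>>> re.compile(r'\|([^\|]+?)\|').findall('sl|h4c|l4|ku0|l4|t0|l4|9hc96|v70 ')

['h4c', 'ku0', 't0', '9hc96']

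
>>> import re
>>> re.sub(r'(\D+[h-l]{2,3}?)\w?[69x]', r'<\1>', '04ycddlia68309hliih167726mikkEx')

'04<ycddli>8309<hliih>7726<mikk>'

This matches one or more of a non-digit, then 2 to 3 of a character in [h-l] (lazy) (captured); then optionally a word character, then one of [69x].
Matches: at [2:10] → 'ycddlia6'; at [14:21] → 'hliih16'; at [25:31] → 'mikkEx'.
Each match is replaced using the text its own group 1 captured.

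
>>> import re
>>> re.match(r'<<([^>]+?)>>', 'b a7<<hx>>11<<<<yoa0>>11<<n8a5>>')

`re.match` only tries the pattern at the start of the string.
Here the pattern fails at index 0, so the call returns None.

None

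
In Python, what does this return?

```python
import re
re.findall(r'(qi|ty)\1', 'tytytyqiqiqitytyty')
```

['ty', 'qi', 'ty']

`\1` is not a pattern — it's the concrete string captured by group 1, re-applied verbatim.
Because there's exactly one group, `findall` drops the full match and keeps group 1 from each hit.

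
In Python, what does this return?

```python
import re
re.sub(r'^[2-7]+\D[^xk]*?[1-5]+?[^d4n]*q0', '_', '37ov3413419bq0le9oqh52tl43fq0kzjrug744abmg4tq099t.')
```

Pattern: anchored at the start of the string; then one or more of a character in [2-7], then a non-digit, then zero or more of any character except [xk] (lazy); then one or more of a character in [1-5] (lazy); then zero or more of any character except [d4n], then the literal 'q0'.
Lazy quantifiers expand one character at a time until the remainder of the pattern can match.
Matches: at [0:14] → '37ov3413419bq0'.
Each match is replaced by '_'.

'_le9oqh52tl43fq0kzjrug744abmg4tq099t.'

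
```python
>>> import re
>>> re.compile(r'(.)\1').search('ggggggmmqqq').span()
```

(0, 2)

`\1` has to match the exact text group 1 already captured.
`search` walks the string left to right and returns the first match it finds.
The match spans [0:2] → 'gg'.
Captured: group 1 = 'g'.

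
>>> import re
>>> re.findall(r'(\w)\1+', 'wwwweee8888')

['w', 'e', '8']

`\1` has to match the exact text group 1 already captured.
`findall` collects group 1 from each match (3 total).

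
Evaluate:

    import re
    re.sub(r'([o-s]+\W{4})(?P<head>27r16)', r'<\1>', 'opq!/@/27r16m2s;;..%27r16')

The pattern matches one or more of a character in [o-s], then exactly 4 of a non-word character (captured); then the literal '27', then the literal 'r16' (captured as 'head').
Matches: at [0:12] → 'opq!/@/27r16'.
Each match is replaced using the text its own group 1 captured.

'<opq!/@/>m2s;;..%27r16'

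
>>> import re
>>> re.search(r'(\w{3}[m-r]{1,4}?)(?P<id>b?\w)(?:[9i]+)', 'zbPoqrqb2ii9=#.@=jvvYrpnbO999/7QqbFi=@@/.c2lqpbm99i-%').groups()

The match spans [0:12] → 'zbPoqrqb2ii9'.
Captured: group 1 = 'zbPoqrq', group 2 = 'b2'.

('zbPoqrq', 'b2')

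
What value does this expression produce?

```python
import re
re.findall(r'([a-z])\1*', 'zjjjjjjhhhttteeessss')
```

['z', 'j', 'h', 't', 'e', 's']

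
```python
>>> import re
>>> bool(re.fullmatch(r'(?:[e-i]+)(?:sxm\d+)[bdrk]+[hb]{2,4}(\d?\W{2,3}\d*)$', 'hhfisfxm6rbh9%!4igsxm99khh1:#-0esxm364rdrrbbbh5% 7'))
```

`re.fullmatch` requires the pattern to consume the entire string.
Here the string isn't matched end-to-end, so the call returns None, and `bool(None)` is False.

False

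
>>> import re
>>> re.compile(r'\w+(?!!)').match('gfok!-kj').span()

`re.match` won't scan ahead — the pattern has to work from the very first character.
The match spans [0:3] → 'gfo'.

(0, 3)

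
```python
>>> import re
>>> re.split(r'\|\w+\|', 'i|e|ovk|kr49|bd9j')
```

['i', 'ovk', 'bd9j']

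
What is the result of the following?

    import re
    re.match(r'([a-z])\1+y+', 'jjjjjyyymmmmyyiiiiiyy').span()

(0, 8)

`\1` has to match the exact text group 1 already captured.
`re.match` only tries the pattern at the start of the string.
The match spans [0:8] → 'jjjjjyyy'.
Captured: group 1 = 'j'.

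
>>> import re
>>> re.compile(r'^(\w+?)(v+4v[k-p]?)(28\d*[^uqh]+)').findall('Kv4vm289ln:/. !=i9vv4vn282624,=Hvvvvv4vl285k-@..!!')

This matches anchored at the start of the string; then one or more of a word character (lazy) (captured); then one or more of a literal 'v', then the literal '4v', then optionally a character in [k-p] (captured); then the literal '28', then zero or more of a digit, then one or more of any character except [uqh] (captured).
Walking the string: at [0:50] match 'Kv4vm289ln:/. !=i9vv4vn282624,=Hvvvvv4vl285k-@..!!', groups = ('K', 'v4vm', '289ln:/. !=i9vv4vn282624,=Hvvvvv4vl285k-@..!!').
Multiple groups make `findall` return tuples — one 3-tuple for the one match.

[('K', 'v4vm', '289ln:/. !=i9vv4vn282624,=Hvvvvv4vl285k-@..!!')]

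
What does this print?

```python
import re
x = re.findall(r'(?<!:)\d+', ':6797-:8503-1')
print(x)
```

['797', '503', '1']

The negative lookaround is zero-width — it rules out positions where the adjacent text would match, without consuming anything.
Scanning left to right: at [2:5] → '797'; at [8:11] → '503'; at [12:13] → '1'.
`findall` yields the raw match text (3 of them) because the pattern has no groups.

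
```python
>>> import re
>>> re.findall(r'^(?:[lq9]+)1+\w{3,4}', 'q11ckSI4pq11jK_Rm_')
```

['q11ckSI']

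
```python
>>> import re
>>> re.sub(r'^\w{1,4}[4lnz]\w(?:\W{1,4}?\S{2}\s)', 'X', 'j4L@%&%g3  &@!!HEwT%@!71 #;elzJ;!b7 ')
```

The pattern matches anchored at the start of the string; then 1 to 4 of a word character, then one of [4lnz], then a word character; then 1 to 4 of a non-word character (lazy), then exactly 2 of a non-whitespace character, then whitespace (non-capturing group).
Matches: at [0:10] → 'j4L@%&%g3 '.
Each match is replaced by 'X'.

'X &@!!HEwT%@!71 #;elzJ;!b7 '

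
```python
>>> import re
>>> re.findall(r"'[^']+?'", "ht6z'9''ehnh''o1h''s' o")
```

["'9'", "'ehnh'", "'o1h'", "'s'"]

Matches: at [4:7] → "'9'"; at [7:13] → "'ehnh'"; at [13:18] → "'o1h'"; at [18:21] → "'s'".
With no groups in the pattern, `findall` gives back each whole match — 4 here.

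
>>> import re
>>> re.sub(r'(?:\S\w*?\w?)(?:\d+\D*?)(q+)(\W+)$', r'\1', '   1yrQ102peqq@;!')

'   qq'

The pattern matches a non-whitespace character, then zero or more of a word character (lazy), then optionally a word character (non-capturing group); then one or more of a digit, then zero or more of a non-digit (lazy) (non-capturing group); then one or more of a literal 'q' (captured); then one or more of a non-word character (captured); then anchored at the end.
Because the quantifier is non-greedy, it stops expanding at the earliest point where the rest of the pattern can succeed.
Matches: at [3:17] → '1yrQ102peqq@;!'.
`\1` in the replacement pulls in group 1's text for each match.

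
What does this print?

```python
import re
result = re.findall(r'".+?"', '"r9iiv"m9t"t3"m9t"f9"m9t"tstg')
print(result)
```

With no groups in the pattern, `findall` gives back each whole match — 3 here.

['"r9iiv"', '"t3"', '"f9"']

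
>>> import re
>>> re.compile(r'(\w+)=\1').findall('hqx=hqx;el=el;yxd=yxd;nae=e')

['hqx', 'el', 'yxd', 'e']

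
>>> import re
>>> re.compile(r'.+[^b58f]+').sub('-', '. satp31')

Pattern: one or more of any character; then one or more of any character except [b58f].
Matches: at [0:8] → '. satp31'.
Every occurrence is swapped for '-'.

'-'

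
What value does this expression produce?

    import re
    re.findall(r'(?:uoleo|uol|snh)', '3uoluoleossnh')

['uol', 'uoleo', 'snh']

Branches in `(...|...)` are attempted left-to-right; the first branch that allows the whole pattern to succeed is taken.
No capturing groups, so `findall` returns the 3 full match strings.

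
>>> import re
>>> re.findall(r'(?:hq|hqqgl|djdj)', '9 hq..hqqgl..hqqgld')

['hq', 'hq', 'hq']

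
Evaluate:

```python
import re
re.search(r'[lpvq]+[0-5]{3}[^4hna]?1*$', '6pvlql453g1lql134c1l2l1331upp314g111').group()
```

'pp314g111'

The pattern matches one or more of one of [lpvq]; then exactly 3 of a character in [0-5], then optionally any character except [4hna], then zero or more of a literal '1'; then anchored at the end.
`re.search` tries every starting position until one works.
The match spans [27:36] → 'pp314g111'.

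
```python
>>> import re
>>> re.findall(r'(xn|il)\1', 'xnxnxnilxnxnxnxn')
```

['xn', 'xn', 'xn']

The backreference `\1` re-matches whatever the first group consumed, character for character.
Scanning left to right: at [0:4] match 'xnxn', group 1 = 'xn'; at [8:12] match 'xnxn', group 1 = 'xn'; at [12:16] match 'xnxn', group 1 = 'xn'.
With a single group, `findall` returns only what that group captured — 3 items.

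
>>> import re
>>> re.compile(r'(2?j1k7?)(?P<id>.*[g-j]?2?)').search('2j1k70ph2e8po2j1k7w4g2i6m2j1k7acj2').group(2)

'0ph2e8po2j1k7w4g2i6m2j1k7acj2'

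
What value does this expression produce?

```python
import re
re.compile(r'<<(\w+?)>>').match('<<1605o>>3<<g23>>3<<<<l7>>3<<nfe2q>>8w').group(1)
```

'1605o'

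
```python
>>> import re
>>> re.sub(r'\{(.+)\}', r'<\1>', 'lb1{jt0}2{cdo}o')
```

'lb1<jt0}2{cdo>o'

Matches: at [3:14] → '{jt0}2{cdo}'.
`\1` in the replacement pulls in group 1's text for each match.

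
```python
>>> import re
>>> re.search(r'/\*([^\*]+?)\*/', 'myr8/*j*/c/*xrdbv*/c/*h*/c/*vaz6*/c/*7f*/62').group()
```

The match spans [4:9] → '/*j*/'.

'/*j*/'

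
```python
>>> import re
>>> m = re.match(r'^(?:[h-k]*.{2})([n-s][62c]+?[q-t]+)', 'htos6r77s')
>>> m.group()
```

'htos6r'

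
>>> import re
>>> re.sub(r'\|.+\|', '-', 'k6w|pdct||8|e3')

'k6w-e3'

Matches: at [3:12] → '|pdct||8|'.
`sub` substitutes '-' at each match site.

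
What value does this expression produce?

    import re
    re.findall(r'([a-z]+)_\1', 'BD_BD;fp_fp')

['fp']

After group 1 captures some text, `\1` only succeeds where that same text appears again.
Walking the string: at [6:11] match 'fp_fp', group 1 = 'fp'.
One capturing group, so `findall` returns just the captured substring from the one match — 1 in all.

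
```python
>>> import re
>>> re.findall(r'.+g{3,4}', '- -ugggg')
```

Pattern: one or more of any character; then 3 to 4 of a literal 'g'.
Matches: at [0:8] → '- -ugggg'.
No capturing groups, so `findall` returns the 1 full match string.

['- -ugggg']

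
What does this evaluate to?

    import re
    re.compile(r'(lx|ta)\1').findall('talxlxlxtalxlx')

['lx', 'lx']

`\1` has to match the exact text group 1 already captured.
With a single group, `findall` returns only what that group captured — 2 items.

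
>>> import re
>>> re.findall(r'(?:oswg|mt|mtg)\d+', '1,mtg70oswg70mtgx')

Matches: at [2:7] → 'mtg70'; at [7:13] → 'oswg70'.
No capturing groups, so `findall` returns the 2 full match strings.

['mtg70', 'oswg70']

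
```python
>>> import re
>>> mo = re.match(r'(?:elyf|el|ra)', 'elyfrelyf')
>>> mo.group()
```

`re.match` won't scan ahead — the pattern has to work from the very first character.
The match spans [0:4] → 'elyf'.

'elyf'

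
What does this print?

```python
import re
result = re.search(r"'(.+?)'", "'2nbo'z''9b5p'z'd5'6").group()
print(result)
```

'2nbo'

A non-greedy quantifier consumes as few characters as it can — just enough that the remainder of the pattern still matches from where it stops; whatever follows it matches normally.
`re.search` tries every starting position until one works.
The match spans [0:6] → "'2nbo'".
Captured: group 1 = '2nbo'.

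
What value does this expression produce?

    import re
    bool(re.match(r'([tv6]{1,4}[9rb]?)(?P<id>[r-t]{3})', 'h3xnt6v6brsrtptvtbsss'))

`re.match` won't scan ahead — the pattern has to work from the very first character.
Here the pattern fails at index 0, so the call returns None, and `bool(None)` is False.

False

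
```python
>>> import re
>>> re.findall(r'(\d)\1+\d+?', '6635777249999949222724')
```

A backreference is literal: `\1` must see the identical characters the first group matched.
Because there's exactly one group, `findall` drops the full match and keeps group 1 from each hit.

['6', '7', '9', '2']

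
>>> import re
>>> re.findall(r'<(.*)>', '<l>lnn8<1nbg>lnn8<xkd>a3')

Matches: at [0:22] match '<l>lnn8<1nbg>lnn8<xkd>', group 1 = 'l>lnn8<1nbg>lnn8<xkd'.
With a single group, `findall` returns only what that group captured — 1 item.

['l>lnn8<1nbg>lnn8<xkd']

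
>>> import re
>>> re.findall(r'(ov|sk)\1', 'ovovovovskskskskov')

The backreference `\1` re-matches whatever the first group consumed, character for character.
`findall` collects group 1 from each match (4 total).

['ov', 'ov', 'sk', 'sk']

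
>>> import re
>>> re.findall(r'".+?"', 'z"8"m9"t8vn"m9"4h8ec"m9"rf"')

['"8"', '"t8vn"', '"4h8ec"', '"rf"']

Matches: at [1:4] → '"8"'; at [6:12] → '"t8vn"'; at [14:21] → '"4h8ec"'; at [23:27] → '"rf"'.
No capturing groups, so `findall` returns the 4 full match strings.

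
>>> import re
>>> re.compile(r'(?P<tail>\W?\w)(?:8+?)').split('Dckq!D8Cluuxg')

['Dckq', '!D', 'Cluuxg']

The group in the pattern means `split` returns the separators' captures alongside the pieces.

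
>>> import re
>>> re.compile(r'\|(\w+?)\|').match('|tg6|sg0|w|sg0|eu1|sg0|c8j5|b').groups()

The match spans [0:5] → '|tg6|'.
Captured: group 1 = 'tg6'.

('tg6',)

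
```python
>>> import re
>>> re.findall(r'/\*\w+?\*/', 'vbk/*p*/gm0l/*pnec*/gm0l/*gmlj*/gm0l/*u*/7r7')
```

With no groups in the pattern, `findall` gives back each whole match — 4 here.

['/*p*/', '/*pnec*/', '/*gmlj*/', '/*u*/']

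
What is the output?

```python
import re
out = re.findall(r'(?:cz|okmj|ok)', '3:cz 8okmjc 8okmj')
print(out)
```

Alternation tries branches left to right and keeps the first one that lets the overall match succeed at that position.
Walking the string: at [2:4] → 'cz'; at [6:10] → 'okmj'; at [13:17] → 'okmj'.
With no groups in the pattern, `findall` gives back each whole match — 3 here.

['cz', 'okmj', 'okmj']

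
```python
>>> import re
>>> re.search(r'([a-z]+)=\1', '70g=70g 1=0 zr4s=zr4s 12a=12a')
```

None

`\1` is not a pattern — it's the concrete string captured by group 1, re-applied verbatim.
Here nothing in the string fits, so the call returns None.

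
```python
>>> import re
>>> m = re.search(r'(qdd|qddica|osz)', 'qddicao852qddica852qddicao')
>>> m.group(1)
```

`|` is ordered: at each position the engine commits to the first alternative that works.
`re.search` tries every starting position until one works.
The match spans [0:3] → 'qdd'.
Captured: group 1 = 'qdd'.

'qdd'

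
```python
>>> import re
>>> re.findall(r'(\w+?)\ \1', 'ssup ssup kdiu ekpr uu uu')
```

The backreference `\1` re-matches whatever the first group consumed, character for character.
`findall` collects group 1 from each match (2 total).

['ssup', 'uu']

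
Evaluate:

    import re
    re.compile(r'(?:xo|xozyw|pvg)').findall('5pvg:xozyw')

Alternation tries branches left to right and keeps the first one that lets the overall match succeed at that position.
Since nothing is captured, `findall` lists the 2 matched substrings directly.

['pvg', 'xo']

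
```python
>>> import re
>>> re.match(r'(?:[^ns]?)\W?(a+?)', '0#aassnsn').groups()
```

Pattern: optionally any character except [ns] (non-capturing group); then optionally a non-word character; then one or more of a literal 'a' (lazy) (captured).
A non-greedy quantifier consumes as few characters as it can — just enough that the remainder of the pattern still matches from where it stops; whatever follows it matches normally.
With `match`, the pattern is implicitly anchored at the beginning.
The match spans [0:3] → '0#a'.
Captured: group 1 = 'a'.

('a',)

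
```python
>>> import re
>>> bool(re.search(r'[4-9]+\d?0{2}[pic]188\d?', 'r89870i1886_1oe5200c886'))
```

Here nothing in the string fits, so the call returns None, and `bool(None)` is False.

False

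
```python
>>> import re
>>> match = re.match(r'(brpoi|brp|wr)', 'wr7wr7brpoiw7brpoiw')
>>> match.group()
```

With `match`, the pattern is implicitly anchored at the beginning.
The match spans [0:2] → 'wr'.
Captured: group 1 = 'wr'.

'wr'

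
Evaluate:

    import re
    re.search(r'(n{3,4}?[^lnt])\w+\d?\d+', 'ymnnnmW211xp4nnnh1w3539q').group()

Pattern: 3 to 4 of a literal 'n' (lazy), then any character except [lnt] (captured); then one or more of a word character, then optionally a digit; then one or more of a digit.
`search` walks the string left to right and returns the first match it finds.
The match spans [2:23] → 'nnnmW211xp4nnnh1w3539'.
Captured: group 1 = 'nnnm'.

'nnnmW211xp4nnnh1w3539'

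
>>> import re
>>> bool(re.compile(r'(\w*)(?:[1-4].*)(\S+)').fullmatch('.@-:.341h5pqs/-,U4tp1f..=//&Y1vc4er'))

False

This matches zero or more of a word character (captured); then a character in [1-4], then zero or more of any character (non-capturing group); then one or more of a non-whitespace character (captured).
`re.fullmatch` requires the pattern to consume the entire string.
Here the string isn't matched end-to-end, so the call returns None, and `bool(None)` is False.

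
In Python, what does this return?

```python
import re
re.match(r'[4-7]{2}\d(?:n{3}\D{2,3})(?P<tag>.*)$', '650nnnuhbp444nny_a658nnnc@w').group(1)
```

The match spans [0:27] → '650nnnuhbp444nny_a658nnnc@w'.
Captured: group 1 = 'p444nny_a658nnnc@w'.

'p444nny_a658nnnc@w'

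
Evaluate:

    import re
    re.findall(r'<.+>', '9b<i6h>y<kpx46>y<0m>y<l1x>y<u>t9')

Walking the string: at [2:30] → '<i6h>y<kpx46>y<0m>y<l1x>y<u>'.
With no groups in the pattern, `findall` gives back each whole match — 1 here.

['<i6h>y<kpx46>y<0m>y<l1x>y<u>']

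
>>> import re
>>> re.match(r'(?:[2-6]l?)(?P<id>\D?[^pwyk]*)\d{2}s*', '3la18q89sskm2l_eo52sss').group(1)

'a18q'

This matches a character in [2-6], then optionally a literal 'l' (non-capturing group); then optionally a non-digit, then zero or more of any character except [pwyk] (captured as 'id'); then exactly 2 of a digit, then zero or more of a literal 's'.
`match` is anchored at position 0; if the pattern doesn't fit there, it returns None.
The match spans [0:10] → '3la18q89ss'.
Captured: group 1 = 'a18q'.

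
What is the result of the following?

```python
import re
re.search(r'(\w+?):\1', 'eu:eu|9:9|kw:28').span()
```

(0, 5)

After group 1 captures some text, `\1` only succeeds where that same text appears again.
`search` walks the string left to right and returns the first match it finds.
The match spans [0:5] → 'eu:eu'.
Captured: group 1 = 'eu'.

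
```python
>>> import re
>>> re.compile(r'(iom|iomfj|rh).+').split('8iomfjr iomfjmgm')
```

['8', 'iom', '']

Alternation isn't longest-match — the leftmost alternative that fits at this position is chosen.
With a capturing group present, the delimiter's captured portion is kept in the result list.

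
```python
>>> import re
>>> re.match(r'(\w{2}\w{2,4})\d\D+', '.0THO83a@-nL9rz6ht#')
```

Pattern: exactly 2 of a word character, then 2 to 4 of a word character (captured); then a digit; then one or more of a non-digit.
`match` is anchored at position 0; if the pattern doesn't fit there, it returns None.
Here the pattern fails at index 0, so the call returns None.

None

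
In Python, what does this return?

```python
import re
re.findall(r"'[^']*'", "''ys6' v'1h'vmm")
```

["''", "' v'"]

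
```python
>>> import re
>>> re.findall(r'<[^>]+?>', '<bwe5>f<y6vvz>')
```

['<bwe5>', '<y6vvz>']

Walking the string: at [0:6] → '<bwe5>'; at [7:14] → '<y6vvz>'.
With no groups in the pattern, `findall` gives back each whole match — 2 here.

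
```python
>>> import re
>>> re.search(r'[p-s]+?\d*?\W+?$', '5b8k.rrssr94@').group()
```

This matches one or more of a character in [p-s] (lazy), then zero or more of a digit (lazy); then one or more of a non-word character (lazy); then anchored at the end.
`re.search` tries every starting position until one works.
The match spans [5:13] → 'rrssr94@'.

'rrssr94@'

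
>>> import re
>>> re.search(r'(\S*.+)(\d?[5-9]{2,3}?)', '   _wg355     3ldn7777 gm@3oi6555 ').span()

(0, 33)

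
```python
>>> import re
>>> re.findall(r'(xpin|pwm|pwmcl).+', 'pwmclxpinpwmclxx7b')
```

['pwm']

`|` is ordered: at each position the engine commits to the first alternative that works.
Matches: at [0:18] match 'pwmclxpinpwmclxx7b', group 1 = 'pwm'.
Because there's exactly one group, `findall` drops the full match and keeps group 1 from the one hit.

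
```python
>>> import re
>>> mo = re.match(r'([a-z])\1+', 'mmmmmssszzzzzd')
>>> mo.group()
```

After group 1 captures some text, `\1` only succeeds where that same text appears again.
`re.match` only tries the pattern at the start of the string.
The match spans [0:5] → 'mmmmm'.
Captured: group 1 = 'm'.

'mmmmm'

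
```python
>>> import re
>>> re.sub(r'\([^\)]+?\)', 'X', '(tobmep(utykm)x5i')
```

Matches: at [0:14] → '(tobmep(utykm)'.
`sub` substitutes 'X' at each match site.

'Xx5i'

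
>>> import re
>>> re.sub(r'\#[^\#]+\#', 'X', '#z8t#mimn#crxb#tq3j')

`sub` substitutes 'X' at each match site.

'XmimnXtq3j'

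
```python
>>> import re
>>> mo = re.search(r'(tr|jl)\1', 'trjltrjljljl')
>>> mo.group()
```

'jljl'

After group 1 captures some text, `\1` only succeeds where that same text appears again.
The match spans [6:10] → 'jljl'.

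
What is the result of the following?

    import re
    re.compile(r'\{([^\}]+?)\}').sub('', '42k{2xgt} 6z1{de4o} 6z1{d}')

Matches: at [3:9] → '{2xgt}'; at [13:19] → '{de4o}'; at [23:26] → '{d}'.
Each match is replaced by ''.

'42k 6z1 6z1'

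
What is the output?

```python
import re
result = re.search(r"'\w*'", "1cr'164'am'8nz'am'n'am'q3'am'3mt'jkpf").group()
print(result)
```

`search` walks the string left to right and returns the first match it finds.
The match spans [3:8] → "'164'".

'164'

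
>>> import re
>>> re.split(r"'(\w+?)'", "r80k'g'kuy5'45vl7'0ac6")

['r80k', 'g', 'kuy5', '45vl7', '0ac6']

Matches to split on: at [4:7] → "'g'"; at [11:18] → "'45vl7'".
With a capturing group present, the delimiter's captured portion is kept in the result list.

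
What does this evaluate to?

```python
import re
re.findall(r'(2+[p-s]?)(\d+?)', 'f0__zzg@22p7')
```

[('22p', '7')]

`findall` packs the 2 group values into a tuple for every match.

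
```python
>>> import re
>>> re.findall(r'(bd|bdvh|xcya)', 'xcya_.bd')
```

['xcya', 'bd']

Scanning left to right: at [0:4] match 'xcya', group 1 = 'xcya'; at [6:8] match 'bd', group 1 = 'bd'.
`findall` collects group 1 from each match (2 total).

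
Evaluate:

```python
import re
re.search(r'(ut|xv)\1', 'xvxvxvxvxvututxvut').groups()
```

`\1` is not a pattern — it's the concrete string captured by group 1, re-applied verbatim.
`re.search` tries every starting position until one works.
The match spans [0:4] → 'xvxv'.
Captured: group 1 = 'xv'.

('xv',)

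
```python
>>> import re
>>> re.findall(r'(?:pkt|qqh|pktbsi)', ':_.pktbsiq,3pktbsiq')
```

['pkt', 'pkt']

Alternation tries branches left to right and keeps the first one that lets the overall match succeed at that position.
Walking the string: at [3:6] → 'pkt'; at [12:15] → 'pkt'.
With no groups in the pattern, `findall` gives back each whole match — 2 here.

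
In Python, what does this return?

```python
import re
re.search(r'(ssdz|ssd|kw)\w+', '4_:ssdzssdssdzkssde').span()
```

(3, 19)

Unlike `match`, `search` isn't anchored — it looks for the pattern anywhere in the string.
The match spans [3:19] → 'ssdzssdssdzkssde'.
Captured: group 1 = 'ssdz'.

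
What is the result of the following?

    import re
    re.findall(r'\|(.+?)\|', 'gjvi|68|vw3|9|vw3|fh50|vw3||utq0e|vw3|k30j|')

['68', '9', 'fh50', '|utq0e', 'k30j']

Because the quantifier is non-greedy, it stops expanding at the earliest point where the rest of the pattern can succeed.
Because there's exactly one group, `findall` drops the full match and keeps group 1 from each hit.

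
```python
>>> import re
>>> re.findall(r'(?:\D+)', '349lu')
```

['lu']

The pattern matches one or more of a non-digit (non-capturing group).
No capturing groups, so `findall` returns the 1 full match string.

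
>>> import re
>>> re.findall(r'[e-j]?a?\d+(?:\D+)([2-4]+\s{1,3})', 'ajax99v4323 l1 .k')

['4323 ']

Pattern: optionally a character in [e-j], then optionally the literal 'a', then one or more of a digit; then one or more of a non-digit (non-capturing group); then one or more of a character in [2-4], then 1 to 3 of whitespace (captured).
With a single group, `findall` returns only what that group captured — 1 item.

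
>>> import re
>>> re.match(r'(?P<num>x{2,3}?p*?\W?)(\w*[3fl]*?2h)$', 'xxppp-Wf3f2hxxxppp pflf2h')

This matches 2 to 3 of a literal 'x' (lazy), then zero or more of the literal 'p' (lazy), then optionally a non-word character (captured as 'num'); then zero or more of a word character, then zero or more of one of [3fl] (lazy), then the literal '2h' (captured); then anchored at the end.
`match` is anchored at position 0; if the pattern doesn't fit there, it returns None.
Here position 0 doesn't satisfy it, so the call returns None.

None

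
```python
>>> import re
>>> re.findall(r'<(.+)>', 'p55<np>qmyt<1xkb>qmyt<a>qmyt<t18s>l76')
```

Walking the string: at [3:34] match '<np>qmyt<1xkb>qmyt<a>qmyt<t18s>', group 1 = 'np>qmyt<1xkb>qmyt<a>qmyt<t18s'.
Because there's exactly one group, `findall` drops the full match and keeps group 1 from the one hit.

['np>qmyt<1xkb>qmyt<a>qmyt<t18s']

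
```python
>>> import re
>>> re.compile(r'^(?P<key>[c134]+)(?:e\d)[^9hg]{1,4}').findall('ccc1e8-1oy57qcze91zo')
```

One capturing group, so `findall` returns just the captured substring from the one match — 1 in all.

['ccc1']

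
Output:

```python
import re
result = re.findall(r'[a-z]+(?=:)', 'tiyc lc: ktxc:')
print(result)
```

['lc', 'ktxc']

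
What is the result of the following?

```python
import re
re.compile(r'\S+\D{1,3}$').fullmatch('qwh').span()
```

The pattern matches one or more of a non-whitespace character; then 1 to 3 of a non-digit; then anchored at the end.
`fullmatch` succeeds only if the pattern covers the string from start to end.
The match spans [0:3] → 'qwh'.

(0, 3)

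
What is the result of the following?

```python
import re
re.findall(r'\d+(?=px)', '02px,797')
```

The lookaround is zero-width — it requires the adjacent text to match without consuming it, so the asserted text isn't part of the match.
Scanning left to right: at [0:2] → '02'.
No capturing groups, so `findall` returns the 1 full match string.

['02']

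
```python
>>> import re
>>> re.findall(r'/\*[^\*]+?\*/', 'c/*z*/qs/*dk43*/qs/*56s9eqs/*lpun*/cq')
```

Walking the string: at [1:6] → '/*z*/'; at [8:16] → '/*dk43*/'; at [27:35] → '/*lpun*/'.
No capturing groups, so `findall` returns the 3 full match strings.

['/*z*/', '/*dk43*/', '/*lpun*/']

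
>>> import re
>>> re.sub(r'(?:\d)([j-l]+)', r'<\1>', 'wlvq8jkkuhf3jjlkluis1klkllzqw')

The replacement refers to a captured group, so each match is rewritten using its own captured text.

'wlvq<jkk>uhf<jjlkl>uis<klkll>zqw'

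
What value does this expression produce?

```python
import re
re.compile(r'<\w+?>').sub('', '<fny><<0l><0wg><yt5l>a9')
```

Each match is replaced by ''.

'<a9'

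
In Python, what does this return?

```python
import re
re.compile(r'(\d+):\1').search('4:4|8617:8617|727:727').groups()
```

('4',)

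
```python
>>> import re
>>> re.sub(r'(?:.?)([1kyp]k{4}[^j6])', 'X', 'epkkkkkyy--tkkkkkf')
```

'Xyy--X'

Pattern: optionally any character (non-capturing group); then one of [1kyp], then exactly 4 of the literal 'k', then any character except [j6] (captured).
Matches: at [0:7] → 'epkkkkk'; at [11:18] → 'tkkkkkf'.
Each match is replaced by 'X'.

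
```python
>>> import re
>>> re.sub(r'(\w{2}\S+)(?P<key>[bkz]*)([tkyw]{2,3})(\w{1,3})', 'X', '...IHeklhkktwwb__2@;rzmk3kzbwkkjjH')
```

'...X'

This matches exactly 2 of a word character, then one or more of a non-whitespace character (captured); then zero or more of one of [bkz] (captured as 'key'); then 2 to 3 of one of [tkyw] (captured); then 1 to 3 of a word character (captured).
Matches: at [3:34] → 'IHeklhkktwwb__2@;rzmk3kzbwkkjjH'.
`sub` substitutes 'X' at each match site.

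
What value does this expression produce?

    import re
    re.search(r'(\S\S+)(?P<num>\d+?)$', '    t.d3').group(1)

't.d'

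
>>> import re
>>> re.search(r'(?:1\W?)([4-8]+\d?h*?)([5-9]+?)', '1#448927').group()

Pattern: the literal '1', then optionally a non-word character (non-capturing group); then one or more of a character in [4-8], then optionally a digit, then zero or more of the literal 'h' (lazy) (captured); then one or more of a character in [5-9] (lazy) (captured).
The match spans [0:6] → '1#4489'.

'1#4489'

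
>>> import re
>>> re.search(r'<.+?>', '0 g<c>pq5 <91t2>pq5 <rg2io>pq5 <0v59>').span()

The `?` after the quantifier makes it lazy — it takes as little as possible before letting the rest of the pattern try.
The match spans [3:6] → '<c>'.

(3, 6)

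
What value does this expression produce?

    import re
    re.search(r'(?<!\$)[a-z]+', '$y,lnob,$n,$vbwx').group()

'lnob'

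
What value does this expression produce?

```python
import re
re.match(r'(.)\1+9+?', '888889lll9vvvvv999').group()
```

'888889'

A backreference is literal: `\1` must see the identical characters the first group matched.
`re.match` only tries the pattern at the start of the string.
The match spans [0:6] → '888889'.
Captured: group 1 = '8'.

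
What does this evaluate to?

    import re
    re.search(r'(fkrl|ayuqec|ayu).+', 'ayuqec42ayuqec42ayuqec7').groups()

Alternation isn't longest-match — the leftmost alternative that fits at this position is chosen.
Unlike `match`, `search` isn't anchored — it looks for the pattern anywhere in the string.
The match spans [0:23] → 'ayuqec42ayuqec42ayuqec7'.
Captured: group 1 = 'ayuqec'.

('ayuqec',)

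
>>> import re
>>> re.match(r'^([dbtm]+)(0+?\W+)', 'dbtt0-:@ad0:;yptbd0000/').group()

`match` is anchored at position 0; if the pattern doesn't fit there, it returns None.
The match spans [0:8] → 'dbtt0-:@'.

'dbtt0-:@'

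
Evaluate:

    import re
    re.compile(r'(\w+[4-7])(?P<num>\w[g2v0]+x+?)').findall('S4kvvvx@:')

`findall` packs the 2 group values into a tuple for every match.

[('S4', 'kvvvx')]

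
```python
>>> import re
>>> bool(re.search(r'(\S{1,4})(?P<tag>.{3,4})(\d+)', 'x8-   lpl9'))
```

Here the pattern never matches, so the call returns None, and `bool(None)` is False.

False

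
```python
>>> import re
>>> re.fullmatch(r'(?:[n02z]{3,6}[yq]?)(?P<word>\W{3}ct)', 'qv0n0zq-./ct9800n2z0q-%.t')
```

`re.fullmatch` is like wrapping the pattern in `^…$` (in single-line mode).
Here the pattern can't cover the whole string, so the call returns None.

None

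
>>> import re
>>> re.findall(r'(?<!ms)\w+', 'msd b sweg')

The negative lookahead/lookbehind blocks any match where the forbidden context is present.
Walking the string: at [0:3] → 'msd'; at [4:5] → 'b'; at [6:10] → 'sweg'.
No capturing groups, so `findall` returns the 3 full match strings.

['msd', 'b', 'sweg']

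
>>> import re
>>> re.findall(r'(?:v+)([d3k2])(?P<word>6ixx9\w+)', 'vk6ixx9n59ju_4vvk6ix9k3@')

[('k', '6ixx9n59ju_4vvk6ix9k3')]

This matches one or more of a literal 'v' (non-capturing group); then one of [d3k2] (captured); then the literal '6ix', then the literal 'x9', then one or more of a word character (captured as 'word').
Matches: at [0:23] match 'vk6ixx9n59ju_4vvk6ix9k3', groups = ('k', '6ixx9n59ju_4vvk6ix9k3').
With 2 capturing groups, `findall` returns a 2-tuple per match.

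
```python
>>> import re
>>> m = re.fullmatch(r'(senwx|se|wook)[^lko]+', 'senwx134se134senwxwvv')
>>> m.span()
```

(0, 21)

`fullmatch` succeeds only if the pattern covers the string from start to end.
The match spans [0:21] → 'senwx134se134senwxwvv'.
Captured: group 1 = 'senwx'.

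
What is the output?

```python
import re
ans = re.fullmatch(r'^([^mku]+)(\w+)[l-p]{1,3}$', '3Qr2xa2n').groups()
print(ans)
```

The pattern matches anchored at the start of the string; then one or more of any character except [mku] (captured); then one or more of a word character (captured); then 1 to 3 of a character in [l-p]; then anchored at the end.
`fullmatch` succeeds only if the pattern covers the string from start to end.
The match spans [0:8] → '3Qr2xa2n'.
Captured: group 1 = '3Qr2xa', group 2 = '2'.

('3Qr2xa', '2')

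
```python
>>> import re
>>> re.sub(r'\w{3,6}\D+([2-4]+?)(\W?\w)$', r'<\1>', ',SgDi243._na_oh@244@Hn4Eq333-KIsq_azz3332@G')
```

Pattern: 3 to 6 of a word character, then one or more of a non-digit; then one or more of a character in [2-4] (lazy) (captured); then optionally a non-word character, then a word character (captured); then anchored at the end.
Matches: at [22:43] → '4Eq333-KIsq_azz3332@G'.
Each match is replaced using the text its own group 1 captured.

',SgDi243._na_oh@244@Hn<3332>'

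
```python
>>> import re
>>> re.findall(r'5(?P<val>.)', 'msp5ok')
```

['o']

The pattern matches a literal '5'; then any character (captured as 'val').
Matches: at [3:5] match '5o', group 1 = 'o'.
Because there's exactly one group, `findall` drops the full match and keeps group 1 from the one hit.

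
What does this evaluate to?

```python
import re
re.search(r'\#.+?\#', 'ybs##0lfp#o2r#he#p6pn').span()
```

A `+?`/`*?`/`{m,n}?` starts at its minimum and grows only as far as needed for what follows to match.
The match spans [3:10] → '##0lfp#'.

(3, 10)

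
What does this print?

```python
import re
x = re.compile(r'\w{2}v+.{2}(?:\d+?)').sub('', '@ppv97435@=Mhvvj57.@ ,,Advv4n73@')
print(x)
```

@35@=.@ ,,3@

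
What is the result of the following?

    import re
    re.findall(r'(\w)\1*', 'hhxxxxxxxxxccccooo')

['h', 'x', 'c', 'o']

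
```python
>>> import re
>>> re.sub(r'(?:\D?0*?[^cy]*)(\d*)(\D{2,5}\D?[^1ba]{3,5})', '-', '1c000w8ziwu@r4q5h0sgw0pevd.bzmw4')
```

This matches optionally a non-digit, then zero or more of the literal '0' (lazy), then zero or more of any character except [cy] (non-capturing group); then zero or more of a digit (captured); then 2 to 5 of a non-digit, then optionally a non-digit, then 3 to 5 of any character except [1ba] (captured).
`sub` substitutes '-' at each match site.

'1-'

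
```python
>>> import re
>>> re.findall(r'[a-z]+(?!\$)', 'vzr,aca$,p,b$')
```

['vzr', 'ac', 'p']

A negative assertion filters positions out without eating any characters.
Matches: at [0:3] → 'vzr'; at [4:6] → 'ac'; at [9:10] → 'p'.
With no groups in the pattern, `findall` gives back each whole match — 3 here.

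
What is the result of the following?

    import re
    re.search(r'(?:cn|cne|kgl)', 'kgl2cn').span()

(0, 3)

`re.search` scans for the first position where the pattern succeeds.
The match spans [0:3] → 'kgl'.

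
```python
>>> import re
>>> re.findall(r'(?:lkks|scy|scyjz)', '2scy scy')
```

Scanning left to right: at [1:4] → 'scy'; at [5:8] → 'scy'.
`findall` yields the raw match text (2 of them) because the pattern has no groups.

['scy', 'scy']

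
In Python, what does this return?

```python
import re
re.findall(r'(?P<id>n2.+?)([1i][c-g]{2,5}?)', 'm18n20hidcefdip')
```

A `+?`/`*?`/`{m,n}?` starts at its minimum and grows only as far as needed for what follows to match.
`findall` packs the 2 group values into a tuple for every match.

[('n20h', 'idc')]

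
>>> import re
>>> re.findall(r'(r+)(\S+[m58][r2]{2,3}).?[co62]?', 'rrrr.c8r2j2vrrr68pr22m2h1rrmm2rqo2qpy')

Pattern: one or more of a literal 'r' (captured); then one or more of a non-whitespace character, then one of [m58], then 2 to 3 of one of [r2] (captured); then optionally any character, then optionally one of [co62].
Scanning left to right: at [0:33] match 'rrrr.c8r2j2vrrr68pr22m2h1rrmm2rqo', groups = ('rrrr', '.c8r2j2vrrr68pr22m2h1rrmm2r').
2 groups means the one result is a tuple of 2 captured strings — 1 here.

[('rrrr', '.c8r2j2vrrr68pr22m2h1rrmm2r')]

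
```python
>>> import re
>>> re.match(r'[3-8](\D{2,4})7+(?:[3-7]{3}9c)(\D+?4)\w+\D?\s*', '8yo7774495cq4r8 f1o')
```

None

`match` is anchored at position 0; if the pattern doesn't fit there, it returns None.
Here the pattern fails at index 0, so the call returns None.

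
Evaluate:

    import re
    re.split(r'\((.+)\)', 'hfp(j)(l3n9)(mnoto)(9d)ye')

Matches to split on: at [3:23] → '(j)(l3n9)(mnoto)(9d)'.
`re.split` interleaves the captured-group text with the surrounding fragments.

['hfp', 'j)(l3n9)(mnoto)(9d', 'ye']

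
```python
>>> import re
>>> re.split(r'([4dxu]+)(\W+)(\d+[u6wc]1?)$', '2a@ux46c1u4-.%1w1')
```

The pattern matches one or more of one of [4dxu] (captured); then one or more of a non-word character (captured); then one or more of a digit, then one of [u6wc], then optionally a literal '1' (captured); then anchored at the end.
With a capturing group present, the delimiter's captured portion is kept in the result list.

['2a@ux46c1', 'u4', '-.%', '1w1', '']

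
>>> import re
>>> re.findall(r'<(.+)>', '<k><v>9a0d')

['k><v']

`findall` collects group 1 from the one match (1 total).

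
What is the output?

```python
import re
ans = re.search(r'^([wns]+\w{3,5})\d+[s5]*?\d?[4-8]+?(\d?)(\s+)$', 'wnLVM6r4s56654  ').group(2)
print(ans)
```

This matches anchored at the start of the string; then one or more of one of [wns], then 3 to 5 of a word character (captured); then one or more of a digit, then zero or more of one of [s5] (lazy), then optionally a digit; then one or more of a character in [4-8] (lazy); then optionally a digit (captured); then one or more of whitespace (captured); then anchored at the end.
`re.search` scans for the first position where the pattern succeeds.
The match spans [0:16] → 'wnLVM6r4s56654  '.
Captured: group 1 = 'wnLVM6r', group 2 = '4', group 3 = '  '.

4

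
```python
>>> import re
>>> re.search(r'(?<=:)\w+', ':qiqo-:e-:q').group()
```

Lookahead/lookbehind check context without consuming it, so the matched span excludes the asserted characters.
`re.search` scans for the first position where the pattern succeeds.
The match spans [1:5] → 'qiqo'.

'qiqo'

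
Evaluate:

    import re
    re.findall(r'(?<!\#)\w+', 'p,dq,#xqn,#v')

['p', 'dq', 'qn']

Because the assertion is negative and zero-width, positions next to the forbidden text are skipped.
`findall` yields the raw match text (3 of them) because the pattern has no groups.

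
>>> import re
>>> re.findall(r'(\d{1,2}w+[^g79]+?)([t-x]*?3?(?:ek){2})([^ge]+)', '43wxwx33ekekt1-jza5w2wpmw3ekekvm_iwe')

[('43wxwx3', '3ekek', 't1-jza5w2wpmw3')]

Pattern: 1 to 2 of a digit, then one or more of a literal 'w', then one or more of any character except [g79] (lazy) (captured); then zero or more of a character in [t-x] (lazy), then optionally a literal '3', then the literal 'ek' repeated 2 times (captured); then one or more of any character except [ge] (captured).
Lazy quantifiers expand one character at a time until the remainder of the pattern can match.
Scanning left to right: at [0:26] match '43wxwx33ekekt1-jza5w2wpmw3', groups = ('43wxwx3', '3ekek', 't1-jza5w2wpmw3').
3 groups means the one result is a tuple of 3 captured strings — 1 here.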